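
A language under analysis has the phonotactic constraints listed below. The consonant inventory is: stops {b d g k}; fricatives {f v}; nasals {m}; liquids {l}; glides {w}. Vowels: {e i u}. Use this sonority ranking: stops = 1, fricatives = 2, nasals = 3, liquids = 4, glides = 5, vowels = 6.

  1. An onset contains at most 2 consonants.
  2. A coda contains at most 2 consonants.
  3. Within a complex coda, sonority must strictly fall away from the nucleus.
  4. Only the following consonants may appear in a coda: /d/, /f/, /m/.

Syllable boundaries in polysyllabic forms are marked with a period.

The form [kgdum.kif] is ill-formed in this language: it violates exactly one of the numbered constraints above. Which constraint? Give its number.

[kgdum.kif]: syllable 1 onset /kgd/ has 3 consonants (> 2).
This is a violation of constraint 1: "An onset contains at most 2 consonants."
The remaining constraints (2, 3, 4) are satisfied.

1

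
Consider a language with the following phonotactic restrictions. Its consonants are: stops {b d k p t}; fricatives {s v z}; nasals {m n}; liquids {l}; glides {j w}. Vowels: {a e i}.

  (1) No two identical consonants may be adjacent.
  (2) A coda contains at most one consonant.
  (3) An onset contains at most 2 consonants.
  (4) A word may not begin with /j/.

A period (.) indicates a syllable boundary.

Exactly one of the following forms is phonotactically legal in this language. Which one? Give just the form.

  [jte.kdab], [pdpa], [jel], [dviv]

[jte.kdab] — violates constraint 4: word begins with /j/ → phonotactically illegal
[pdpa] — violates constraint 3: syllable 1 onset /pdp/ has 3 consonants (> 2) → phonotactically illegal
[jel] — violates constraint 4: word begins with /j/ → phonotactically illegal
[dviv] — σ1 onset /dv/ (2C), coda /v/ ok → phonotactically legal

[dviv]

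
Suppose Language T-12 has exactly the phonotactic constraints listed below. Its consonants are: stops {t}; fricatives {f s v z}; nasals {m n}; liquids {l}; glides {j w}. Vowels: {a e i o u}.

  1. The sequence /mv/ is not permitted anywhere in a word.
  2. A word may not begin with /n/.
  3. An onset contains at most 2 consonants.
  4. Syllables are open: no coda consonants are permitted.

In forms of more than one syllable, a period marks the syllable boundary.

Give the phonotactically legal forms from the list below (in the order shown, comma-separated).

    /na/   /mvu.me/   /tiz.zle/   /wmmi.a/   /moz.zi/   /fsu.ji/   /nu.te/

/fsu.ji/

/na/ — violates constraint 2: word begins with /n/ → phonotactically illegal
/mvu.me/ — violates constraint 1: contains banned sequence /mv/ → phonotactically illegal
/tiz.zle/ — violates constraint 4: syllable 1 coda /z/ has 1 consonant (> 0) → phonotactically illegal
/wmmi.a/ — violates constraint 3: syllable 1 onset /wmm/ has 3 consonants (> 2) → phonotactically illegal
/moz.zi/ — violates constraint 4: syllable 1 coda /z/ has 1 consonant (> 0) → phonotactically illegal
/fsu.ji/ — σ1 onset /fs/ (2C), coda /∅/ ok; σ2 onset /j/, coda /∅/ ok → phonotactically legal
/nu.te/ — violates constraint 2: word begins with /n/ → phonotactically illegal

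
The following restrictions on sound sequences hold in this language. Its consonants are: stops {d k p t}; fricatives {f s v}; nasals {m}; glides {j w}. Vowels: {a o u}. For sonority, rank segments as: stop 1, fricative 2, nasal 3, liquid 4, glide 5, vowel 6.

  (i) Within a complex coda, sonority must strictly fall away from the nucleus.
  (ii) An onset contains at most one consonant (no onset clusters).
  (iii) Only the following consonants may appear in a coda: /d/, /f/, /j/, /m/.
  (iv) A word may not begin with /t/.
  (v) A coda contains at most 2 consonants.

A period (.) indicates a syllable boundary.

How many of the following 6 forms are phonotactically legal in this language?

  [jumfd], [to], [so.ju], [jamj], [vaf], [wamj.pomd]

2

[jumfd] — violates constraint (v): syllable 1 coda /mfd/ has 3 consonants (> 2) → phonotactically illegal
[to] — violates constraint (iv): word begins with /t/ → phonotactically illegal
[so.ju] — σ1 onset /s/, coda /∅/ ok; σ2 onset /j/, coda /∅/ ok → phonotactically legal
[jamj] — violates constraint (i): syllable 1 coda /mj/: /m/ (nasal, 3) → /j/ (glide, 5) does not fall → phonotactically illegal
[vaf] — σ1 onset /v/, coda /f/ ok → phonotactically legal
[wamj.pomd] — violates constraint (i): syllable 1 coda /mj/: /m/ (nasal, 3) → /j/ (glide, 5) does not fall → phonotactically illegal
Phonotactically legal: [so.ju], [vaf] → 2.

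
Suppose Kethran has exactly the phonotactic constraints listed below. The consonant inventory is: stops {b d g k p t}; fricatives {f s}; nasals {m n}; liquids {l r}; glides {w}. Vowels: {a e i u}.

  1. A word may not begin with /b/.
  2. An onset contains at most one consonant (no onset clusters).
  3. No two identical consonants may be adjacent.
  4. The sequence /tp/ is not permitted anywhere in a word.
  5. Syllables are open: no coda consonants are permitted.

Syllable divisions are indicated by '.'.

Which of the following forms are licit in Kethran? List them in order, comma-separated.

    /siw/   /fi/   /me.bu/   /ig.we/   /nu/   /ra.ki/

/fi/, /me.bu/, /nu/, /ra.ki/

/siw/ — violates constraint 5: syllable 1 coda /w/ has 1 consonant (> 0) → illicit
/fi/ — σ1 onset /f/, coda /∅/ ok → licit
/me.bu/ — σ1 onset /m/, coda /∅/ ok; σ2 onset /b/, coda /∅/ ok → licit
/ig.we/ — violates constraint 5: syllable 1 coda /g/ has 1 consonant (> 0) → illicit
/nu/ — σ1 onset /n/, coda /∅/ ok → licit
/ra.ki/ — σ1 onset /r/, coda /∅/ ok; σ2 onset /k/, coda /∅/ ok → licit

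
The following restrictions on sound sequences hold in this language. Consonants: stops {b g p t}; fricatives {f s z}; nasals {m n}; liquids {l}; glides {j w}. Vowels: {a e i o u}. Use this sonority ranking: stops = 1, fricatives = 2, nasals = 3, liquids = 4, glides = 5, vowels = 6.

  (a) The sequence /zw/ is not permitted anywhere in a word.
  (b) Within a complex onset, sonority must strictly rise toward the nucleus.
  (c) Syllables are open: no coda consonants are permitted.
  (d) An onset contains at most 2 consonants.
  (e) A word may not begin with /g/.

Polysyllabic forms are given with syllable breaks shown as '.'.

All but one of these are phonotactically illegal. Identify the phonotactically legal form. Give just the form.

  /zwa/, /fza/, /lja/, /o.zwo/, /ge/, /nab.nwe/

/zwa/ — violates constraint (a): contains banned sequence /zw/ → phonotactically illegal
/fza/ — violates constraint (b): syllable 1 onset /fz/: /f/ (fricative, 2) → /z/ (fricative, 2) does not rise → phonotactically illegal
/lja/ — σ1 onset /lj/ (4→5 rises), coda /∅/ ok → phonotactically legal
/o.zwo/ — violates constraint (a): contains banned sequence /zw/ → phonotactically illegal
/ge/ — violates constraint (e): word begins with /g/ → phonotactically illegal
/nab.nwe/ — violates constraint (c): syllable 1 coda /b/ has 1 consonant (> 0) → phonotactically illegal

/lja/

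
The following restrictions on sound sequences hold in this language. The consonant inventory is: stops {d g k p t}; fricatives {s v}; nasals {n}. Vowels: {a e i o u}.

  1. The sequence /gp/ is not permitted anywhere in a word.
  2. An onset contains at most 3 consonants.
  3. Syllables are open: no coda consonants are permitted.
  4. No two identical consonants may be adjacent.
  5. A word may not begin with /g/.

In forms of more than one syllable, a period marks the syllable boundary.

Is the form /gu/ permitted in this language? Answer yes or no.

/gu/ — violates constraint 5: word begins with /g/ → not permitted

no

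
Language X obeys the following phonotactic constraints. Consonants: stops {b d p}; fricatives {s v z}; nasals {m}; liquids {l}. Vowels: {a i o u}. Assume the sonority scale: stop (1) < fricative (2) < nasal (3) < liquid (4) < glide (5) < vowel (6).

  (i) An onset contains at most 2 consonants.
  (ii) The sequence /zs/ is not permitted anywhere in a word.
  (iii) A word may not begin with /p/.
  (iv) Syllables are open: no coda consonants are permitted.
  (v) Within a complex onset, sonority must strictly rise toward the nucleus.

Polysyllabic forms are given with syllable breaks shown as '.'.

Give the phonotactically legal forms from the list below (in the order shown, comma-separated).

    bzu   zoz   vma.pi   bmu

bzu, vma.pi, bmu

bzu — σ1 onset /bz/ (1→2 rises), coda /∅/ ok → phonotactically legal
zoz — violates constraint (iv): syllable 1 coda /z/ has 1 consonant (> 0) → phonotactically illegal
vma.pi — σ1 onset /vm/ (2→3 rises), coda /∅/ ok; σ2 onset /p/, coda /∅/ ok → phonotactically legal
bmu — σ1 onset /bm/ (1→3 rises), coda /∅/ ok → phonotactically legal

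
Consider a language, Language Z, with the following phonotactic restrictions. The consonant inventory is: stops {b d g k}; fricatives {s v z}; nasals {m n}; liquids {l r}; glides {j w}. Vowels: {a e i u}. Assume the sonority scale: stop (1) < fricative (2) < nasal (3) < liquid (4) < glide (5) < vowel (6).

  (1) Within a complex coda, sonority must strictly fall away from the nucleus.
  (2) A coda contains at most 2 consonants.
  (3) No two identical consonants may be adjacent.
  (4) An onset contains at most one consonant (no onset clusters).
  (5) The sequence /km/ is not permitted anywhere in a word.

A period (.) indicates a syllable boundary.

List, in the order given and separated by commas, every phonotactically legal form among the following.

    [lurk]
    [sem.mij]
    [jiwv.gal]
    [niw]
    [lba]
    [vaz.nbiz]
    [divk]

[lurk] — σ1 onset /l/, coda /rk/ (4→1 falls) ok → phonotactically legal
[sem.mij] — violates constraint 3: adjacent identical consonants /mm/ → phonotactically illegal
[jiwv.gal] — σ1 onset /j/, coda /wv/ (5→2 falls) ok; σ2 onset /g/, coda /l/ ok → phonotactically legal
[niw] — σ1 onset /n/, coda /w/ ok → phonotactically legal
[lba] — violates constraint 4: syllable 1 onset /lb/ has 2 consonants (> 1) → phonotactically illegal
[vaz.nbiz] — violates constraint 4: syllable 2 onset /nb/ has 2 consonants (> 1) → phonotactically illegal
[divk] — σ1 onset /d/, coda /vk/ (2→1 falls) ok → phonotactically legal

[lurk], [jiwv.gal], [niw], [divk]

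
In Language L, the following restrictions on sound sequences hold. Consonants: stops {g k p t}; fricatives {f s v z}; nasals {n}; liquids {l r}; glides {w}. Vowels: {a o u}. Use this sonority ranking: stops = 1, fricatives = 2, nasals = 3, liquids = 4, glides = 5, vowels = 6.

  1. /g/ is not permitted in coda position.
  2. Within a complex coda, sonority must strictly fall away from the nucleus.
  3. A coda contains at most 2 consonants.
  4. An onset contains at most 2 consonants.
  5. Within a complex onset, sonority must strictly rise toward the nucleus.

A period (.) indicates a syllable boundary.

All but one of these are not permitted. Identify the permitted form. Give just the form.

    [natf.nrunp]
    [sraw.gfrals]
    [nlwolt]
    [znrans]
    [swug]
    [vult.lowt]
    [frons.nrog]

[natf.nrunp] — violates constraint 2: syllable 1 coda /tf/: /t/ (stop, 1) → /f/ (fricative, 2) does not fall → not permitted
[sraw.gfrals] — violates constraint 4: syllable 2 onset /gfr/ has 3 consonants (> 2) → not permitted
[nlwolt] — violates constraint 4: syllable 1 onset /nlw/ has 3 consonants (> 2) → not permitted
[znrans] — violates constraint 4: syllable 1 onset /znr/ has 3 consonants (> 2) → not permitted
[swug] — violates constraint 1: syllable 1 coda contains /g/ → not permitted
[vult.lowt] — σ1 onset /v/, coda /lt/ (4→1 falls) ok; σ2 onset /l/, coda /wt/ (5→1 falls) ok → permitted
[frons.nrog] — violates constraint 1: syllable 2 coda contains /g/ → not permitted

[vult.lowt]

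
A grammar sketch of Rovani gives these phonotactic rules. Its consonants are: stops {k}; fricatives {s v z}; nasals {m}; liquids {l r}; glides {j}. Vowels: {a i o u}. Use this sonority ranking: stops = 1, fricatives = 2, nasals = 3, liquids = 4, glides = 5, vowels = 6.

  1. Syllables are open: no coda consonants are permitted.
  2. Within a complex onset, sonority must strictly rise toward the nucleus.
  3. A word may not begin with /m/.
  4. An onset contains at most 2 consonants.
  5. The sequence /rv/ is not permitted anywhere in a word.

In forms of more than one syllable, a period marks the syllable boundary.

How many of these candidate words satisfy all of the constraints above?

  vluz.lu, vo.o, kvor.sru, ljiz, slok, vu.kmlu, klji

vluz.lu — violates constraint 1: syllable 1 coda /z/ has 1 consonant (> 0) → not permitted
vo.o — σ1 onset /v/, coda /∅/ ok; σ2 onset /∅/, coda /∅/ ok → permitted
kvor.sru — violates constraint 1: syllable 1 coda /r/ has 1 consonant (> 0) → not permitted
ljiz — violates constraint 1: syllable 1 coda /z/ has 1 consonant (> 0) → not permitted
slok — violates constraint 1: syllable 1 coda /k/ has 1 consonant (> 0) → not permitted
vu.kmlu — violates constraint 4: syllable 2 onset /kml/ has 3 consonants (> 2) → not permitted
klji — violates constraint 4: syllable 1 onset /klj/ has 3 consonants (> 2) → not permitted
Permitted: vo.o → 1.

1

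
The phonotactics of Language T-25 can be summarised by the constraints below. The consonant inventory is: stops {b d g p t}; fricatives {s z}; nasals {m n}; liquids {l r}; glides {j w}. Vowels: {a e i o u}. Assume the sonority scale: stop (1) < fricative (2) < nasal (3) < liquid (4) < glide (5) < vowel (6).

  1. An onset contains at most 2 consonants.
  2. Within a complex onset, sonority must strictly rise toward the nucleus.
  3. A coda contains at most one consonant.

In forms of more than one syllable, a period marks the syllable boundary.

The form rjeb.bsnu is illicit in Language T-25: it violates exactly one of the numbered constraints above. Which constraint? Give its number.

rjeb.bsnu: syllable 2 onset /bsn/ has 3 consonants (> 2).
This is a violation of constraint 1: "An onset contains at most 2 consonants."
The remaining constraints (2, 3) are satisfied.

1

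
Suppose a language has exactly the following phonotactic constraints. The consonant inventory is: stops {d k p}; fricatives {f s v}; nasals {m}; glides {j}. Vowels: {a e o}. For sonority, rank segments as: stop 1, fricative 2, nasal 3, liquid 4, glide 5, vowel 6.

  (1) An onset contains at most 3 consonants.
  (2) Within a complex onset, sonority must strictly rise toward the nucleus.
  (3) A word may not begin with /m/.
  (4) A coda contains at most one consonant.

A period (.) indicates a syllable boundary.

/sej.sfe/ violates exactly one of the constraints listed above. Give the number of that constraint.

2

/sej.sfe/: syllable 2 onset /sf/: /s/ (fricative, 2) → /f/ (fricative, 2) does not rise.
This is a violation of constraint 2: "Within a complex onset, sonority must strictly rise toward the nucleus."
The remaining constraints (1, 3, 4) are satisfied.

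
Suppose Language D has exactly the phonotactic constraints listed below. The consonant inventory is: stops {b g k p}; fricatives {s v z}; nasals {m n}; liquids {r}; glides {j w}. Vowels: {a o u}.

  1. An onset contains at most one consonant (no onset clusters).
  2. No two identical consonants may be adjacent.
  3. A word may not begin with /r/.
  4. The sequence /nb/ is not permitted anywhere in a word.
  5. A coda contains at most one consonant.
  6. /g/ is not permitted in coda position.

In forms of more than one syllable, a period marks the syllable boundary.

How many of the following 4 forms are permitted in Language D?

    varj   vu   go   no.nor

varj — violates constraint 5: syllable 1 coda /rj/ has 2 consonants (> 1) → not permitted
vu — σ1 onset /v/, coda /∅/ ok → permitted
go — σ1 onset /g/, coda /∅/ ok → permitted
no.nor — σ1 onset /n/, coda /∅/ ok; σ2 onset /n/, coda /r/ ok → permitted
Permitted: vu, go, no.nor → 3.

3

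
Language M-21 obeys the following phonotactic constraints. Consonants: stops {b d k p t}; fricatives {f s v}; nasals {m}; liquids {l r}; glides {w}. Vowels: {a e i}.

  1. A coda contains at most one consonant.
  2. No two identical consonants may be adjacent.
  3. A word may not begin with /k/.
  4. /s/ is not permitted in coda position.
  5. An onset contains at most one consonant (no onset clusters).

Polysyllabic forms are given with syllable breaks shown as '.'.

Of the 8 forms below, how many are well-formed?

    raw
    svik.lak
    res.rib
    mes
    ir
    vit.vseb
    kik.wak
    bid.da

raw — σ1 onset /r/, coda /w/ ok → well-formed
svik.lak — violates constraint 5: syllable 1 onset /sv/ has 2 consonants (> 1) → ill-formed
res.rib — violates constraint 4: syllable 1 coda contains /s/ → ill-formed
mes — violates constraint 4: syllable 1 coda contains /s/ → ill-formed
ir — σ1 onset /∅/, coda /r/ ok → well-formed
vit.vseb — violates constraint 5: syllable 2 onset /vs/ has 2 consonants (> 1) → ill-formed
kik.wak — violates constraint 3: word begins with /k/ → ill-formed
bid.da — violates constraint 2: adjacent identical consonants /dd/ → ill-formed
Well-formed: raw, ir → 2.

2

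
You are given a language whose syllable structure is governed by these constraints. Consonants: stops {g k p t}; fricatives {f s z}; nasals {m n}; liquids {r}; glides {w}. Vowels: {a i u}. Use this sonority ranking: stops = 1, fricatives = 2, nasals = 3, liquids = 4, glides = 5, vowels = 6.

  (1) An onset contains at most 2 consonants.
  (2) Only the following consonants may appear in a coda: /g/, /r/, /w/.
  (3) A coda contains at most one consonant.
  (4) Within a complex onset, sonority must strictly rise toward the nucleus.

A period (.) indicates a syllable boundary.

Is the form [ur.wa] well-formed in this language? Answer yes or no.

[ur.wa] — σ1 onset /∅/, coda /r/ ok; σ2 onset /w/, coda /∅/ ok → well-formed

yes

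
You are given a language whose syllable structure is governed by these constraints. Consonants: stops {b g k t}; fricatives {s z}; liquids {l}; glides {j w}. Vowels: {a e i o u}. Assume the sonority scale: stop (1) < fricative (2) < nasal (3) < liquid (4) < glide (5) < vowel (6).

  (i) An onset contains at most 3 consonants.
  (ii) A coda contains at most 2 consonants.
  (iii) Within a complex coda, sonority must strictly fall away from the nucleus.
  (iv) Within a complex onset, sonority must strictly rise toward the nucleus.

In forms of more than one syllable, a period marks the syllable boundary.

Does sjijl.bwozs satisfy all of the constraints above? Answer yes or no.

sjijl.bwozs — violates constraint (iii): syllable 2 coda /zs/: /z/ (fricative, 2) → /s/ (fricative, 2) does not fall → ill-formed

no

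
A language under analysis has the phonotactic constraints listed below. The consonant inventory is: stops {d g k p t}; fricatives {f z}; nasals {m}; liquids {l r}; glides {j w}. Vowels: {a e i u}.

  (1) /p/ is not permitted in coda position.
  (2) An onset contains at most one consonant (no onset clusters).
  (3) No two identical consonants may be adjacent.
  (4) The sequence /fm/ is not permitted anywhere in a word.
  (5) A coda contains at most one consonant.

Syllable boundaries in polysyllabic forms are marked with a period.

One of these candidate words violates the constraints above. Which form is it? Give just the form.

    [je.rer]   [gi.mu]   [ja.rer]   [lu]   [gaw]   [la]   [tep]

[je.rer] — σ1 onset /j/, coda /∅/ ok; σ2 onset /r/, coda /r/ ok → well-formed
[gi.mu] — σ1 onset /g/, coda /∅/ ok; σ2 onset /m/, coda /∅/ ok → well-formed
[ja.rer] — σ1 onset /j/, coda /∅/ ok; σ2 onset /r/, coda /r/ ok → well-formed
[lu] — σ1 onset /l/, coda /∅/ ok → well-formed
[gaw] — σ1 onset /g/, coda /w/ ok → well-formed
[la] — σ1 onset /l/, coda /∅/ ok → well-formed
[tep] — violates constraint 1: syllable 1 coda contains /p/ → ill-formed

[tep]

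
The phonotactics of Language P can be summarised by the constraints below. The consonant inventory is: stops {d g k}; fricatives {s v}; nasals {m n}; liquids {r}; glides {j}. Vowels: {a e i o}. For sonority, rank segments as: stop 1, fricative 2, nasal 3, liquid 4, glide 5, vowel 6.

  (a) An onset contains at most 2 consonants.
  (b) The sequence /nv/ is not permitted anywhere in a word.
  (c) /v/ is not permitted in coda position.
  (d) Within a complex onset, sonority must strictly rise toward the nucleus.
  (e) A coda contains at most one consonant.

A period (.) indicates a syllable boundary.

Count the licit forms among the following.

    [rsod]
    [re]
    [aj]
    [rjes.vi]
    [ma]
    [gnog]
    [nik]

[rsod] — violates constraint (d): syllable 1 onset /rs/: /r/ (liquid, 4) → /s/ (fricative, 2) does not rise → illicit
[re] — σ1 onset /r/, coda /∅/ ok → licit
[aj] — σ1 onset /∅/, coda /j/ ok → licit
[rjes.vi] — σ1 onset /rj/ (4→5 rises), coda /s/ ok; σ2 onset /v/, coda /∅/ ok → licit
[ma] — σ1 onset /m/, coda /∅/ ok → licit
[gnog] — σ1 onset /gn/ (1→3 rises), coda /g/ ok → licit
[nik] — σ1 onset /n/, coda /k/ ok → licit
Licit: [re], [aj], [rjes.vi], [ma], [gnog], [nik] → 6.

6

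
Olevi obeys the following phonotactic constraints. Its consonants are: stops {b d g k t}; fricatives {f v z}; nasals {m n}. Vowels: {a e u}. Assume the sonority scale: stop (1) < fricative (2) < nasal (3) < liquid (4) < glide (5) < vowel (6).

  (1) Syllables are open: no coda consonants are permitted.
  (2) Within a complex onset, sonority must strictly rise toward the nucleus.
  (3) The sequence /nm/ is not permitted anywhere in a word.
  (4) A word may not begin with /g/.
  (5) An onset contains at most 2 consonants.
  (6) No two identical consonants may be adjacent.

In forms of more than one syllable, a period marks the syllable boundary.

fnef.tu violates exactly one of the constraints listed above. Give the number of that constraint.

1

fnef.tu: syllable 1 coda /f/ has 1 consonant (> 0).
This is a violation of constraint 1: "Syllables are open: no coda consonants are permitted."
The remaining constraints (2, 3, 4, 5, 6) are satisfied.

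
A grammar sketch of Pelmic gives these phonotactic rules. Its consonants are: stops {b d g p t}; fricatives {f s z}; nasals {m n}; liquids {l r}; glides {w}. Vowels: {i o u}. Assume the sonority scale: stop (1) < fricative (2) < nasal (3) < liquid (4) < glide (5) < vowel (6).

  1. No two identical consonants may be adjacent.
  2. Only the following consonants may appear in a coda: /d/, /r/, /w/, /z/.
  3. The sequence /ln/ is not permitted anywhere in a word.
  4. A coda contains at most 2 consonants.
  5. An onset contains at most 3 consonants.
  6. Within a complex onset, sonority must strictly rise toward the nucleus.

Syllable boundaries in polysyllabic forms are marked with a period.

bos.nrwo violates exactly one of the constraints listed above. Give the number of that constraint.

bos.nrwo: syllable 1 coda contains /s/, which is not a licensed coda consonant.
This is a violation of constraint 2: "Only the following consonants may appear in a coda: /d/, /r/, /w/, /z/."
The remaining constraints (1, 3, 4, 5, 6) are satisfied.

2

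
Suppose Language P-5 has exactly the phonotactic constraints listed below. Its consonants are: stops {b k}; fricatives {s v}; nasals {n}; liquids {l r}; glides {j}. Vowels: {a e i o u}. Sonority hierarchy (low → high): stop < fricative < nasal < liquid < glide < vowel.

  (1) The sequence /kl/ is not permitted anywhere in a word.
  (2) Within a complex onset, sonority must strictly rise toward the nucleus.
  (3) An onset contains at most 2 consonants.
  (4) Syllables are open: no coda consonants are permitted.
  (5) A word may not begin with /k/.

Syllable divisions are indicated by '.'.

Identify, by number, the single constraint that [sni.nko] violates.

2

[sni.nko]: syllable 2 onset /nk/: /n/ (nasal, 3) → /k/ (stop, 1) does not rise.
This is a violation of constraint 2: "Within a complex onset, sonority must strictly rise toward the nucleus."
The remaining constraints (1, 3, 4, 5) are satisfied.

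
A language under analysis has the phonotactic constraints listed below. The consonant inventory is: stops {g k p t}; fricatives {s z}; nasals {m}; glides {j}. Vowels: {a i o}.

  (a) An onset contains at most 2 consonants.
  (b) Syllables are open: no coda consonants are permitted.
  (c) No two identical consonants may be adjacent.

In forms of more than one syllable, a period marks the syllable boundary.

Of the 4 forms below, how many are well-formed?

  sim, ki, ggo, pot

sim — violates constraint (b): syllable 1 coda /m/ has 1 consonant (> 0) → ill-formed
ki — σ1 onset /k/, coda /∅/ ok → well-formed
ggo — violates constraint (c): adjacent identical consonants /gg/ → ill-formed
pot — violates constraint (b): syllable 1 coda /t/ has 1 consonant (> 0) → ill-formed
Well-formed: ki → 1.

1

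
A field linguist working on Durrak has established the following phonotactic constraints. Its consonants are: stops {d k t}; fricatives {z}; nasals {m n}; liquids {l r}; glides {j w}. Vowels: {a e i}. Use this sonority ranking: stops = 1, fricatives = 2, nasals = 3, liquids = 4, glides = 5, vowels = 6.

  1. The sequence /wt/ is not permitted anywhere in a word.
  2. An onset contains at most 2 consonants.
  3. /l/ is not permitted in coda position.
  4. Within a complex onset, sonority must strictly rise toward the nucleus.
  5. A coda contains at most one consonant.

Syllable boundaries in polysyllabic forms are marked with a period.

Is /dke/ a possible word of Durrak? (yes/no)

/dke/ — violates constraint 4: syllable 1 onset /dk/: /d/ (stop, 1) → /k/ (stop, 1) does not rise → ill-formed

no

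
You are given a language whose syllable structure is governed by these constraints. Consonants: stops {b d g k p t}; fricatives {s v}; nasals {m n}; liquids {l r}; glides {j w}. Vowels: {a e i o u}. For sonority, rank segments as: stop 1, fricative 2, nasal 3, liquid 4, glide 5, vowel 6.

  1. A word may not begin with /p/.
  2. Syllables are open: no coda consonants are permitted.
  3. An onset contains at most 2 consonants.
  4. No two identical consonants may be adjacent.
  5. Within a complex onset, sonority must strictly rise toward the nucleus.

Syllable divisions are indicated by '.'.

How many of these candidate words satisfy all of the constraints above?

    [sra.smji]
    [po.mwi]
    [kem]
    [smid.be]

[sra.smji] — violates constraint 3: syllable 2 onset /smj/ has 3 consonants (> 2) → not permitted
[po.mwi] — violates constraint 1: word begins with /p/ → not permitted
[kem] — violates constraint 2: syllable 1 coda /m/ has 1 consonant (> 0) → not permitted
[smid.be] — violates constraint 2: syllable 1 coda /d/ has 1 consonant (> 0) → not permitted
No form is permitted → 0.

0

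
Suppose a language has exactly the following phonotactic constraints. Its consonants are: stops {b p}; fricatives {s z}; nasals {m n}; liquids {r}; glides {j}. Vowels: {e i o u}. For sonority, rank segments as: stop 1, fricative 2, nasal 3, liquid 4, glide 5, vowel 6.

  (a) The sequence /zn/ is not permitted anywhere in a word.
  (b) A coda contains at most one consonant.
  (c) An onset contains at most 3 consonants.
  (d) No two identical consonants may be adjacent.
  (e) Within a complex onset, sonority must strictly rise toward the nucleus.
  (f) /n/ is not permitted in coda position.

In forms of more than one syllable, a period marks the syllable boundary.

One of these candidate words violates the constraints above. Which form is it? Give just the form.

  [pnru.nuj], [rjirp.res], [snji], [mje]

[rjirp.res]

[pnru.nuj] — σ1 onset /pnr/ (1→3→4 rises), coda /∅/ ok; σ2 onset /n/, coda /j/ ok → well-formed
[rjirp.res] — violates constraint (b): syllable 1 coda /rp/ has 2 consonants (> 1) → ill-formed
[snji] — σ1 onset /snj/ (2→3→5 rises), coda /∅/ ok → well-formed
[mje] — σ1 onset /mj/ (3→5 rises), coda /∅/ ok → well-formed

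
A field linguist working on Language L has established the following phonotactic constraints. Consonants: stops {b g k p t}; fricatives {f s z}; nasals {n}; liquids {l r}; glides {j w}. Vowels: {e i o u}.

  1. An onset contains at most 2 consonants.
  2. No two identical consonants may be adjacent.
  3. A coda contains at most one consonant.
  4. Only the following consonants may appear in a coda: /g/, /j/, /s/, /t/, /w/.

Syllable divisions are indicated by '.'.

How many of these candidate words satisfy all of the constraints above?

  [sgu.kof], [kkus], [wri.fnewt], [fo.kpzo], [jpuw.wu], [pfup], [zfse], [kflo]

[sgu.kof] — violates constraint 4: syllable 2 coda contains /f/, which is not a licensed coda consonant → ill-formed
[kkus] — violates constraint 2: adjacent identical consonants /kk/ → ill-formed
[wri.fnewt] — violates constraint 3: syllable 2 coda /wt/ has 2 consonants (> 1) → ill-formed
[fo.kpzo] — violates constraint 1: syllable 2 onset /kpz/ has 3 consonants (> 2) → ill-formed
[jpuw.wu] — violates constraint 2: adjacent identical consonants /ww/ → ill-formed
[pfup] — violates constraint 4: syllable 1 coda contains /p/, which is not a licensed coda consonant → ill-formed
[zfse] — violates constraint 1: syllable 1 onset /zfs/ has 3 consonants (> 2) → ill-formed
[kflo] — violates constraint 1: syllable 1 onset /kfl/ has 3 consonants (> 2) → ill-formed
No form is well-formed → 0.

0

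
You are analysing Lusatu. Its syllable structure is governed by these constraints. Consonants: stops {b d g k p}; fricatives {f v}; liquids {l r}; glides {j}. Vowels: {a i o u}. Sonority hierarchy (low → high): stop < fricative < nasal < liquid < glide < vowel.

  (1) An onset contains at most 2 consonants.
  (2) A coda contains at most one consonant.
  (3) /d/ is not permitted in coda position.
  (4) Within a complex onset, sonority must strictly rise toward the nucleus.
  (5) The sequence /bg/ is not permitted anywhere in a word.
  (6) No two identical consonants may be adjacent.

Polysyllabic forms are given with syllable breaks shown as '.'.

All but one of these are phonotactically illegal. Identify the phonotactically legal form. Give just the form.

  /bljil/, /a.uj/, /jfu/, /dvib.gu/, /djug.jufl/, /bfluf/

/bljil/ — violates constraint 1: syllable 1 onset /blj/ has 3 consonants (> 2) → phonotactically illegal
/a.uj/ — σ1 onset /∅/, coda /∅/ ok; σ2 onset /∅/, coda /j/ ok → phonotactically legal
/jfu/ — violates constraint 4: syllable 1 onset /jf/: /j/ (glide, 5) → /f/ (fricative, 2) does not rise → phonotactically illegal
/dvib.gu/ — violates constraint 5: contains banned sequence /bg/ → phonotactically illegal
/djug.jufl/ — violates constraint 2: syllable 2 coda /fl/ has 2 consonants (> 1) → phonotactically illegal
/bfluf/ — violates constraint 1: syllable 1 onset /bfl/ has 3 consonants (> 2) → phonotactically illegal

/a.uj/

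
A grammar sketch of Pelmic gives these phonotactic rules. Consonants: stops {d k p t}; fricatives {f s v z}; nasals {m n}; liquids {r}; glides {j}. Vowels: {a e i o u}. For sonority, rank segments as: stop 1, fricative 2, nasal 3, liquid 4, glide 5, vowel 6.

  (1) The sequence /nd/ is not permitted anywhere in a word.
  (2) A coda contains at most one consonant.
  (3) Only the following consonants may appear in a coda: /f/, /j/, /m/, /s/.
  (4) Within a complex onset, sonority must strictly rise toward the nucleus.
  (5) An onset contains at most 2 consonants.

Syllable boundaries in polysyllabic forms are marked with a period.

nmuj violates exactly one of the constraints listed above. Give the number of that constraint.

nmuj: syllable 1 onset /nm/: /n/ (nasal, 3) → /m/ (nasal, 3) does not rise.
This is a violation of constraint 4: "Within a complex onset, sonority must strictly rise toward the nucleus."
The remaining constraints (1, 2, 3, 5) are satisfied.

4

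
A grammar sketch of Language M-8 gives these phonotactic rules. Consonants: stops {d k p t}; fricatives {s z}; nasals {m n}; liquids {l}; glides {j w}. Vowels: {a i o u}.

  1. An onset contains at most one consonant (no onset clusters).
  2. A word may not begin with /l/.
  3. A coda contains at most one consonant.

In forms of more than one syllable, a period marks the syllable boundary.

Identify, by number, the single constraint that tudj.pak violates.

tudj.pak: syllable 1 coda /dj/ has 2 consonants (> 1).
This is a violation of constraint 3: "A coda contains at most one consonant."
The remaining constraints (1, 2) are satisfied.

3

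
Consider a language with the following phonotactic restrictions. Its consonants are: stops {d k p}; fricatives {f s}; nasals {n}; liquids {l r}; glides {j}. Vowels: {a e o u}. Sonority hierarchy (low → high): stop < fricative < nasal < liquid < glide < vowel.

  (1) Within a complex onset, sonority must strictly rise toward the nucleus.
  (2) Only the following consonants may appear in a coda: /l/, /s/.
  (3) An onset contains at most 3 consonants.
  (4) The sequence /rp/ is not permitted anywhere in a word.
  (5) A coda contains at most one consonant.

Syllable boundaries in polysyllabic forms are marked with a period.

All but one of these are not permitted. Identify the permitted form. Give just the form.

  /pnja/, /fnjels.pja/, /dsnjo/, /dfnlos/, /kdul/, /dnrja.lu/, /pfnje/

/pnja/

/pnja/ — σ1 onset /pnj/ (1→3→5 rises), coda /∅/ ok → permitted
/fnjels.pja/ — violates constraint 5: syllable 1 coda /ls/ has 2 consonants (> 1) → not permitted
/dsnjo/ — violates constraint 3: syllable 1 onset /dsnj/ has 4 consonants (> 3) → not permitted
/dfnlos/ — violates constraint 3: syllable 1 onset /dfnl/ has 4 consonants (> 3) → not permitted
/kdul/ — violates constraint 1: syllable 1 onset /kd/: /k/ (stop, 1) → /d/ (stop, 1) does not rise → not permitted
/dnrja.lu/ — violates constraint 3: syllable 1 onset /dnrj/ has 4 consonants (> 3) → not permitted
/pfnje/ — violates constraint 3: syllable 1 onset /pfnj/ has 4 consonants (> 3) → not permitted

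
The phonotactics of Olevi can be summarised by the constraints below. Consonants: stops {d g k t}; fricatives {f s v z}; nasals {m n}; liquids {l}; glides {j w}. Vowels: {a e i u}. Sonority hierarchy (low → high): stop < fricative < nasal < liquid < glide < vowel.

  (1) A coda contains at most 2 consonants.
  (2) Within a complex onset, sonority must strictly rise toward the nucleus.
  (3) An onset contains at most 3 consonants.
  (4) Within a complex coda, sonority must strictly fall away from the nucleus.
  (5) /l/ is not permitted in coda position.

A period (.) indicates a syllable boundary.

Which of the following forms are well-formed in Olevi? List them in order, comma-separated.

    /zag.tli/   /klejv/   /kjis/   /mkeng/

/zag.tli/, /klejv/, /kjis/

/zag.tli/ — σ1 onset /z/, coda /g/ ok; σ2 onset /tl/ (1→4 rises), coda /∅/ ok → well-formed
/klejv/ — σ1 onset /kl/ (1→4 rises), coda /jv/ (5→2 falls) ok → well-formed
/kjis/ — σ1 onset /kj/ (1→5 rises), coda /s/ ok → well-formed
/mkeng/ — violates constraint 2: syllable 1 onset /mk/: /m/ (nasal, 3) → /k/ (stop, 1) does not rise → ill-formed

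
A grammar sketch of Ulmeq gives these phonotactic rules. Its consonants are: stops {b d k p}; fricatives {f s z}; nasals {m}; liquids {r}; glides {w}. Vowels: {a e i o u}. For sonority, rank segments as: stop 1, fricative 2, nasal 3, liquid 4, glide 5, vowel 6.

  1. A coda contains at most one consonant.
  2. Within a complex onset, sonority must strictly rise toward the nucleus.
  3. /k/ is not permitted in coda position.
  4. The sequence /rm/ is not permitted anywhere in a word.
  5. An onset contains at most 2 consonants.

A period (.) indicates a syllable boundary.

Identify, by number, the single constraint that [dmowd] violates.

[dmowd]: syllable 1 coda /wd/ has 2 consonants (> 1).
This is a violation of constraint 1: "A coda contains at most one consonant."
The remaining constraints (2, 3, 4, 5) are satisfied.

1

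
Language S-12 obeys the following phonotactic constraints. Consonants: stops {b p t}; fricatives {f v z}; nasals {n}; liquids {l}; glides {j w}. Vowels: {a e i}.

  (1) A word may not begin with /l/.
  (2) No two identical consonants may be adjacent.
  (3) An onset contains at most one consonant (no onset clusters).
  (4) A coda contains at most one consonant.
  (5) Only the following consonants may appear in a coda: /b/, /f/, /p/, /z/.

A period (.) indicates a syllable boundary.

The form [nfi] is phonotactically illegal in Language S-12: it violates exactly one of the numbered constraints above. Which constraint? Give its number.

3

[nfi]: syllable 1 onset /nf/ has 2 consonants (> 1).
This is a violation of constraint 3: "An onset contains at most one consonant (no onset clusters)."
The remaining constraints (1, 2, 4, 5) are satisfied.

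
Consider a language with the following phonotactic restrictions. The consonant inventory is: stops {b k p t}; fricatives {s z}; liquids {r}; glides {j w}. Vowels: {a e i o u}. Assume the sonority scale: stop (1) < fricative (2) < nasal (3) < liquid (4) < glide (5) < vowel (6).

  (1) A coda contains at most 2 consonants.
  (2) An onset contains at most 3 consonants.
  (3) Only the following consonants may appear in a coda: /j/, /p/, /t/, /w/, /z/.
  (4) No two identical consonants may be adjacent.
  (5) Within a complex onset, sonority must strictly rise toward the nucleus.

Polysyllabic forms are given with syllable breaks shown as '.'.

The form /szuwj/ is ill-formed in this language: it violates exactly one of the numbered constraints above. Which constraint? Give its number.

5

/szuwj/: syllable 1 onset /sz/: /s/ (fricative, 2) → /z/ (fricative, 2) does not rise.
This is a violation of constraint 5: "Within a complex onset, sonority must strictly rise toward the nucleus."
The remaining constraints (1, 2, 3, 4) are satisfied.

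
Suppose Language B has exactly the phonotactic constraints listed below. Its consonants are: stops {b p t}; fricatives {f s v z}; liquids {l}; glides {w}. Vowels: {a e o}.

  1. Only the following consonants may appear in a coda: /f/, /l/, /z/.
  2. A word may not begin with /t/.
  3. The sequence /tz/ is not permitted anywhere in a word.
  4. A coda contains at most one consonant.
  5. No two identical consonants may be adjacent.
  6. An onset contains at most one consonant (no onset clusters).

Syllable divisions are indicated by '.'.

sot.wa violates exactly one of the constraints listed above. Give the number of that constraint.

sot.wa: syllable 1 coda contains /t/, which is not a licensed coda consonant.
This is a violation of constraint 1: "Only the following consonants may appear in a coda: /f/, /l/, /z/."
The remaining constraints (2, 3, 4, 5, 6) are satisfied.

1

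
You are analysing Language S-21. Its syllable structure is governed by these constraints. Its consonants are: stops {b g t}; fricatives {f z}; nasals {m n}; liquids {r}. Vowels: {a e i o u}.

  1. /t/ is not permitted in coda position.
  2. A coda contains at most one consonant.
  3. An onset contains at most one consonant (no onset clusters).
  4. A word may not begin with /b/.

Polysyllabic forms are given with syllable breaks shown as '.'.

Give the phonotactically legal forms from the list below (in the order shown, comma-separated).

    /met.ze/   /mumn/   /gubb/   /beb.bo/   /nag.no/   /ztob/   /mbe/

/nag.no/

/met.ze/ — violates constraint 1: syllable 1 coda contains /t/ → phonotactically illegal
/mumn/ — violates constraint 2: syllable 1 coda /mn/ has 2 consonants (> 1) → phonotactically illegal
/gubb/ — violates constraint 2: syllable 1 coda /bb/ has 2 consonants (> 1) → phonotactically illegal
/beb.bo/ — violates constraint 4: word begins with /b/ → phonotactically illegal
/nag.no/ — σ1 onset /n/, coda /g/ ok; σ2 onset /n/, coda /∅/ ok → phonotactically legal
/ztob/ — violates constraint 3: syllable 1 onset /zt/ has 2 consonants (> 1) → phonotactically illegal
/mbe/ — violates constraint 3: syllable 1 onset /mb/ has 2 consonants (> 1) → phonotactically illegal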